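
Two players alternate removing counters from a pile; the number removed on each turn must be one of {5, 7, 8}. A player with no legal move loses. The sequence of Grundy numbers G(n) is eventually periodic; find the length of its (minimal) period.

13

G(0) = 0
G(1) = mex{} = 0
G(2) = mex{} = 0
G(3) = mex{} = 0
G(4) = mex{} = 0
G(5) = mex{0} = 1
G(6) = mex{0} = 1
G(7) = mex{0,0} = 1
G(8) = mex{0,0,0} = 1
G(9) = mex{0,0,0} = 1
G(10) = mex{1,0,0} = 2
G(11) = mex{1,0,0} = 2
G(12) = mex{1,1,0} = 2
G(13) = mex{1,1,1} = 0
G(14) = mex{1,1,1} = 0
G(15) = mex{2,1,1} = 0
G(16) = mex{2,1,1} = 0
G(17) = mex{2,2,1} = 0
G(18) = mex{0,2,2} = 1
G(19) = mex{0,2,2} = 1
G(20) = mex{0,0,2} = 1
G(21) = mex{0,0,0} = 1
G(22) = mex{0,0,0} = 1
G(23) = mex{1,0,0} = 2
G(24) = mex{1,0,0} = 2
G(25) = mex{1,1,0} = 2
G(26) = mex{1,1,1} = 0
G(27) = mex{1,1,1} = 0
G(n+13) = G(n) holds for n = 0,…,7 (a full window of length max(S) = 8), so the sequence is purely periodic with period 13.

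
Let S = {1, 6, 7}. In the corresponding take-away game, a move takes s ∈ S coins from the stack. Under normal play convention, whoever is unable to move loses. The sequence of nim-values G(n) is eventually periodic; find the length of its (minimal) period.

12

G(0) = 0
G(1) = mex{0} = 1
G(2) = mex{1} = 0
G(3) = mex{0} = 1
G(4) = mex{1} = 0
G(5) = mex{0} = 1
G(6) = mex{1,0} = 2
G(7) = mex{2,1,0} = 3
G(8) = mex{3,0,1} = 2
G(9) = mex{2,1,0} = 3
G(10) = mex{3,0,1} = 2
G(11) = mex{2,1,0} = 3
G(12) = mex{3,2,1} = 0
G(13) = mex{0,3,2} = 1
G(14) = mex{1,2,3} = 0
G(15) = mex{0,3,2} = 1
G(16) = mex{1,2,3} = 0
G(17) = mex{0,3,2} = 1
G(18) = mex{1,0,3} = 2
G(19) = mex{2,1,0} = 3
G(20) = mex{3,0,1} = 2
G(21) = mex{2,1,0} = 3
G(22) = mex{3,0,1} = 2
G(23) = mex{2,1,0} = 3
G(24) = mex{3,2,1} = 0
G(25) = mex{0,3,2} = 1
G(n+12) = G(n) holds for n = 0,…,6 (a full window of length max(S) = 7), so the sequence is purely periodic with period 12.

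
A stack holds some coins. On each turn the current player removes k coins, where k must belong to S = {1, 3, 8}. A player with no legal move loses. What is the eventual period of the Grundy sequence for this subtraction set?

G(0) = 0
G(1) = mex{0} = 1
G(2) = mex{1} = 0
G(3) = mex{0,0} = 1
G(4) = mex{1,1} = 0
G(5) = mex{0,0} = 1
G(6) = mex{1,1} = 0
G(7) = mex{0,0} = 1
G(8) = mex{1,1,0} = 2
G(9) = mex{2,0,1} = 3
G(10) = mex{3,1,0} = 2
G(11) = mex{2,2,1} = 0
G(12) = mex{0,3,0} = 1
G(13) = mex{1,2,1} = 0
G(14) = mex{0,0,0} = 1
G(15) = mex{1,1,1} = 0
G(16) = mex{0,0,2} = 1
G(17) = mex{1,1,3} = 0
G(18) = mex{0,0,2} = 1
G(19) = mex{1,1,0} = 2
G(20) = mex{2,0,1} = 3
G(21) = mex{3,1,0} = 2
G(22) = mex{2,2,1} = 0
G(23) = mex{0,3,0} = 1
G(n+11) = G(n) holds for n = 0,…,7 (a full window of length max(S) = 8), so the sequence is purely periodic with period 11.

11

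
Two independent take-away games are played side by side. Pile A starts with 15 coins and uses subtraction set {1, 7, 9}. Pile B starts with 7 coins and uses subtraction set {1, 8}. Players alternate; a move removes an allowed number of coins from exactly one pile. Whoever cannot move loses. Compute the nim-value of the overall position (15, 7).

Pile A, S = {1, 7, 9}:
n :  0  1  2  3  4  5  6  7  8  9 10 11 12 13 14 15
G :  0  1  0  1  0  1  0  1  0  1  0  1  0  1  0  1
G_A(15) = 1.
Pile B, S = {1, 8}:
G(0) = 0
G(1) = mex{0} = 1
G(2) = mex{1} = 0
G(3) = mex{0} = 1
G(4) = mex{1} = 0
G(5) = mex{0} = 1
G(6) = mex{1} = 0
G(7) = mex{0} = 1
G_B(7) = 1.
Combined Grundy value = 1 ⊕ 1 = 0.

0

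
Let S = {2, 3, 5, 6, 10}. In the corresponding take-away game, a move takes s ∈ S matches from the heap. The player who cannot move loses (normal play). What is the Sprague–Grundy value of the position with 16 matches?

n :  0  1  2  3  4  5  6  7  8  9 10 11 12 13 14 15 16
G :  0  0  1  1  2  2  3  3  0  0  1  1  2  2  3  3  0

0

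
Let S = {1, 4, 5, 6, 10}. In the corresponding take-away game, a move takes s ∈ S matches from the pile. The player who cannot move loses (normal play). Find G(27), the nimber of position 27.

n :  0  1  2  3  4  5  6  7  8  9 10 11 12 13 14 15 16 17 18 19 20 21 22 23 24 25 26 27
G :  0  1  0  1  2  3  2  3  4  0  1  0  1  2  3  2  3  4  0  1  0  1  2  3  2  3  4  0

0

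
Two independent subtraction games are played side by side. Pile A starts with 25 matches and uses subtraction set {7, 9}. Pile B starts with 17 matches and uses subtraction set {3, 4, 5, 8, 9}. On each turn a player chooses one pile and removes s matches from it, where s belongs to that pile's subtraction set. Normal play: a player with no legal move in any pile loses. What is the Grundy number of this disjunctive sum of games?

0

Pile A, S = {7, 9}:
n :  0  1  2  3  4  5  6  7  8  9 10 11 12 13 14 15 16 17 18 19 20 21 22 23 24 25
G :  0  0  0  0  0  0  0  1  1  1  1  1  1  1  2  2  0  0  0  0  0  0  0  1  1  1
G_A(25) = 1.
Pile B, S = {3, 4, 5, 8, 9}:
G(0) = 0
G(1) = mex{} = 0
G(2) = mex{} = 0
G(3) = mex{0} = 1
G(4) = mex{0,0} = 1
G(5) = mex{0,0,0} = 1
G(6) = mex{1,0,0} = 2
G(7) = mex{1,1,0} = 2
G(8) = mex{1,1,1,0} = 2
G(9) = mex{2,1,1,0,0} = 3
G(10) = mex{2,2,1,0,0} = 3
G(11) = mex{2,2,2,1,0} = 3
G(12) = mex{3,2,2,1,1} = 0
G(13) = mex{3,3,2,1,1} = 0
G(14) = mex{3,3,3,2,1} = 0
G(15) = mex{0,3,3,2,2} = 1
G(16) = mex{0,0,3,2,2} = 1
G(17) = mex{0,0,0,3,2} = 1
G_B(17) = 1.
Combined Grundy value = 1 ⊕ 1 = 0.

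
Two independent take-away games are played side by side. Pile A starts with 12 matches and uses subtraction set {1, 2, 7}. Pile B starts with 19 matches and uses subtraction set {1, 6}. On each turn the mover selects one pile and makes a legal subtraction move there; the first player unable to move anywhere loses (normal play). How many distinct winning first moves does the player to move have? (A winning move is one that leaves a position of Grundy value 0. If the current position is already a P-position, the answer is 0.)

2

Pile A, S = {1, 2, 7}:
G(0) = 0
G(1) = mex{0} = 1
G(2) = mex{1,0} = 2
G(3) = mex{2,1} = 0
G(4) = mex{0,2} = 1
G(5) = mex{1,0} = 2
G(6) = mex{2,1} = 0
G(7) = mex{0,2,0} = 1
G(8) = mex{1,0,1} = 2
G(9) = mex{2,1,2} = 0
G(10) = mex{0,2,0} = 1
G(11) = mex{1,0,1} = 2
G(12) = mex{2,1,2} = 0
G_A(12) = 0.
Pile B, S = {1, 6}:
G(0) = 0
G(1) = mex{0} = 1
G(2) = mex{1} = 0
G(3) = mex{0} = 1
G(4) = mex{1} = 0
G(5) = mex{0} = 1
G(6) = mex{1,0} = 2
G(7) = mex{2,1} = 0
G(8) = mex{0,0} = 1
G(9) = mex{1,1} = 0
G(10) = mex{0,0} = 1
G(11) = mex{1,1} = 0
G(12) = mex{0,2} = 1
G(13) = mex{1,0} = 2
G(14) = mex{2,1} = 0
G(15) = mex{0,0} = 1
G(16) = mex{1,1} = 0
G(17) = mex{0,0} = 1
G(18) = mex{1,1} = 0
G(19) = mex{0,2} = 1
G_B(19) = 1.
Combined Grundy value = 0 ⊕ 1 = 1.
A winning move leaves total XOR = 0, i.e. changes one component's Grundy value g to g ⊕ X where X is the current total.
Pile A: need g' = 0⊕1 = 1. Options: 12−1→G=2, 12−2→G=1, 12−7→G=2. Hits: 1.
Pile B: need g' = 1⊕1 = 0. Options: 19−1→G=0, 19−6→G=2. Hits: 1.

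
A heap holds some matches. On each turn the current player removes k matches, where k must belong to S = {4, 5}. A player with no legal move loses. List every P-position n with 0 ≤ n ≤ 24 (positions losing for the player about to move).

0, 1, 2, 3, 9, 10, 11, 12, 18, 19, 20, 21

G(0) = 0
G(1) = mex{} = 0
G(2) = mex{} = 0
G(3) = mex{} = 0
G(4) = mex{0} = 1
G(5) = mex{0,0} = 1
G(6) = mex{0,0} = 1
G(7) = mex{0,0} = 1
G(8) = mex{1,0} = 2
G(9) = mex{1,1} = 0
G(10) = mex{1,1} = 0
G(11) = mex{1,1} = 0
G(12) = mex{2,1} = 0
G(13) = mex{0,2} = 1
G(14) = mex{0,0} = 1
G(15) = mex{0,0} = 1
G(16) = mex{0,0} = 1
G(17) = mex{1,0} = 2
G(18) = mex{1,1} = 0
G(19) = mex{1,1} = 0
G(20) = mex{1,1} = 0
G(21) = mex{2,1} = 0
G(22) = mex{0,2} = 1
G(23) = mex{0,0} = 1
G(24) = mex{0,0} = 1
P-positions are exactly the n with G(n) = 0.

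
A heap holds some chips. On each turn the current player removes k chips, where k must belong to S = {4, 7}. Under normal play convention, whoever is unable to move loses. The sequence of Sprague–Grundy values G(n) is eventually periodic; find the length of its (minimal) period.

11

G(0) = 0
G(1) = mex{} = 0
G(2) = mex{} = 0
G(3) = mex{} = 0
G(4) = mex{0} = 1
G(5) = mex{0} = 1
G(6) = mex{0} = 1
G(7) = mex{0,0} = 1
G(8) = mex{1,0} = 2
G(9) = mex{1,0} = 2
G(10) = mex{1,0} = 2
G(11) = mex{1,1} = 0
G(12) = mex{2,1} = 0
G(13) = mex{2,1} = 0
G(14) = mex{2,1} = 0
G(15) = mex{0,2} = 1
G(16) = mex{0,2} = 1
G(17) = mex{0,2} = 1
G(18) = mex{0,0} = 1
G(19) = mex{1,0} = 2
G(20) = mex{1,0} = 2
G(21) = mex{1,0} = 2
G(22) = mex{1,1} = 0
G(23) = mex{2,1} = 0
G(n+11) = G(n) holds for n = 0,…,6 (a full window of length max(S) = 7), so the sequence is purely periodic with period 11.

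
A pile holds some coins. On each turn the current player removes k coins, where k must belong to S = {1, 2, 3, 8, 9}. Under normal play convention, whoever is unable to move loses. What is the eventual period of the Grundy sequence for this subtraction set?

n :  0  1  2  3  4  5  6  7  8  9 10 11 12 13 14 15 16 17 18 19 20 21
G :  0  1  2  3  0  1  2  3  4  5  0  1  2  3  0  1  2  3  4  5  0  1
G(n+10) = G(n) holds for n = 0,…,8 (a full window of length max(S) = 9), so the sequence is purely periodic with period 10.

10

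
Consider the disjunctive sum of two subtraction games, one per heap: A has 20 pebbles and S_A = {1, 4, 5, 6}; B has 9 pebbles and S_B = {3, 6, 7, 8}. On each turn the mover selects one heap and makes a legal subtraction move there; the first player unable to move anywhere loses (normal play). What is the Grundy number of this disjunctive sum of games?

3

Heap A, S = {1, 4, 5, 6}:
G(0) = 0
G(1) = mex{0} = 1
G(2) = mex{1} = 0
G(3) = mex{0} = 1
G(4) = mex{1,0} = 2
G(5) = mex{2,1,0} = 3
G(6) = mex{3,0,1,0} = 2
G(7) = mex{2,1,0,1} = 3
G(8) = mex{3,2,1,0} = 4
G(9) = mex{4,3,2,1} = 0
G(10) = mex{0,2,3,2} = 1
G(11) = mex{1,3,2,3} = 0
G(12) = mex{0,4,3,2} = 1
G(13) = mex{1,0,4,3} = 2
G(14) = mex{2,1,0,4} = 3
G(15) = mex{3,0,1,0} = 2
G(16) = mex{2,1,0,1} = 3
G(17) = mex{3,2,1,0} = 4
G(18) = mex{4,3,2,1} = 0
G(19) = mex{0,2,3,2} = 1
G(20) = mex{1,3,2,3} = 0
G_A(20) = 0.
Heap B, S = {3, 6, 7, 8}:
n : 0 1 2 3 4 5 6 7 8 9
G : 0 0 0 1 1 1 2 2 2 3
G_B(9) = 3.
Combined Grundy value = 0 ⊕ 3 = 3.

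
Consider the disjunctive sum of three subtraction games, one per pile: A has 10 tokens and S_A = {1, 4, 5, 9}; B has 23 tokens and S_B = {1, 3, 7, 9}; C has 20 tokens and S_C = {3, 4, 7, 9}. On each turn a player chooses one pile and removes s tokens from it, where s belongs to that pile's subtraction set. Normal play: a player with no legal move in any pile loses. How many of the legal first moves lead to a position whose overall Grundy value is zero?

Pile A, S = {1, 4, 5, 9}:
n :  0  1  2  3  4  5  6  7  8  9 10
G :  0  1  0  1  2  3  2  3  0  1  0
G_A(10) = 0.
Pile B, S = {1, 3, 7, 9}:
G(0) = 0
G(1) = mex{0} = 1
G(2) = mex{1} = 0
G(3) = mex{0,0} = 1
G(4) = mex{1,1} = 0
G(5) = mex{0,0} = 1
G(6) = mex{1,1} = 0
G(7) = mex{0,0,0} = 1
G(8) = mex{1,1,1} = 0
G(9) = mex{0,0,0,0} = 1
G(10) = mex{1,1,1,1} = 0
G(11) = mex{0,0,0,0} = 1
G(12) = mex{1,1,1,1} = 0
G(13) = mex{0,0,0,0} = 1
G(14) = mex{1,1,1,1} = 0
G(15) = mex{0,0,0,0} = 1
G(16) = mex{1,1,1,1} = 0
G(17) = mex{0,0,0,0} = 1
G(18) = mex{1,1,1,1} = 0
G(19) = mex{0,0,0,0} = 1
G(20) = mex{1,1,1,1} = 0
G(21) = mex{0,0,0,0} = 1
G(22) = mex{1,1,1,1} = 0
G(23) = mex{0,0,0,0} = 1
G_B(23) = 1.
Pile C, S = {3, 4, 7, 9}:
G(0) = 0
G(1) = mex{} = 0
G(2) = mex{} = 0
G(3) = mex{0} = 1
G(4) = mex{0,0} = 1
G(5) = mex{0,0} = 1
G(6) = mex{1,0} = 2
G(7) = mex{1,1,0} = 2
G(8) = mex{1,1,0} = 2
G(9) = mex{2,1,0,0} = 3
G(10) = mex{2,2,1,0} = 3
G(11) = mex{2,2,1,0} = 3
G(12) = mex{3,2,1,1} = 0
G(13) = mex{3,3,2,1} = 0
G(14) = mex{3,3,2,1} = 0
G(15) = mex{0,3,2,2} = 1
G(16) = mex{0,0,3,2} = 1
G(17) = mex{0,0,3,2} = 1
G(18) = mex{1,0,3,3} = 2
G(19) = mex{1,1,0,3} = 2
G(20) = mex{1,1,0,3} = 2
G_C(20) = 2.
Combined Grundy value = 0 ⊕ 1 ⊕ 2 = 3.
A winning move leaves total XOR = 0, i.e. changes one component's Grundy value g to g ⊕ X where X is the current total.
Pile A: need g' = 0⊕3 = 3. Options: 10−1→G=1, 10−4→G=2, 10−5→G=3, 10−9→G=1. Hits: 1.
Pile B: need g' = 1⊕3 = 2. Options: 23−1→G=0, 23−3→G=0, 23−7→G=0, 23−9→G=0. Hits: 0.
Pile C: need g' = 2⊕3 = 1. Options: 20−3→G=1, 20−4→G=1, 20−7→G=0, 20−9→G=3. Hits: 2.

3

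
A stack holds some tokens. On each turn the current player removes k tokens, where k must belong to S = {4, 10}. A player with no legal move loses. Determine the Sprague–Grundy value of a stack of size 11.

n :  0  1  2  3  4  5  6  7  8  9 10 11
G :  0  0  0  0  1  1  1  1  0  0  2  2

2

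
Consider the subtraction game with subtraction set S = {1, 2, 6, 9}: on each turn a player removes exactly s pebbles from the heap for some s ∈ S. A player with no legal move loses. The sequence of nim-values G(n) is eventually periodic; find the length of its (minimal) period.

n :  0  1  2  3  4  5  6  7  8  9 10 11 12 13 14 15 16 17
G :  0  1  2  0  1  2  3  0  1  2  0  1  2  3  0  1  2  0
G(n+7) = G(n) holds for n = 0,…,8 (a full window of length max(S) = 9), so the sequence is purely periodic with period 7.

7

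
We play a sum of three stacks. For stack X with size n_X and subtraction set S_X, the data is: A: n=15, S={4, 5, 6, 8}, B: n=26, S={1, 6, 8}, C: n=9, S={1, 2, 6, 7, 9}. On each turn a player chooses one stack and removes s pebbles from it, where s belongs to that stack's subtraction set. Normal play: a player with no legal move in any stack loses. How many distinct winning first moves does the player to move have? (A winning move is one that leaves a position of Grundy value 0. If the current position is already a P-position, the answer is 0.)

0

Stack A, S = {4, 5, 6, 8}:
n :  0  1  2  3  4  5  6  7  8  9 10 11 12 13 14 15
G :  0  0  0  0  1  1  1  1  2  2  2  2  0  0  0  0
G_A(15) = 0.
Stack B, S = {1, 6, 8}:
G(0) = 0
G(1) = mex{0} = 1
G(2) = mex{1} = 0
G(3) = mex{0} = 1
G(4) = mex{1} = 0
G(5) = mex{0} = 1
G(6) = mex{1,0} = 2
G(7) = mex{2,1} = 0
G(8) = mex{0,0,0} = 1
G(9) = mex{1,1,1} = 0
G(10) = mex{0,0,0} = 1
G(11) = mex{1,1,1} = 0
G(12) = mex{0,2,0} = 1
G(13) = mex{1,0,1} = 2
G(14) = mex{2,1,2} = 0
G(15) = mex{0,0,0} = 1
G(16) = mex{1,1,1} = 0
G(17) = mex{0,0,0} = 1
G(18) = mex{1,1,1} = 0
G(19) = mex{0,2,0} = 1
G(20) = mex{1,0,1} = 2
G(21) = mex{2,1,2} = 0
G(22) = mex{0,0,0} = 1
G(23) = mex{1,1,1} = 0
G(24) = mex{0,0,0} = 1
G(25) = mex{1,1,1} = 0
G(26) = mex{0,2,0} = 1
G_B(26) = 1.
Stack C, S = {1, 2, 6, 7, 9}:
G(0) = 0
G(1) = mex{0} = 1
G(2) = mex{1,0} = 2
G(3) = mex{2,1} = 0
G(4) = mex{0,2} = 1
G(5) = mex{1,0} = 2
G(6) = mex{2,1,0} = 3
G(7) = mex{3,2,1,0} = 4
G(8) = mex{4,3,2,1} = 0
G(9) = mex{0,4,0,2,0} = 1
G_C(9) = 1.
Combined Grundy value = 0 ⊕ 1 ⊕ 1 = 0.
A winning move leaves total XOR = 0, i.e. changes one component's Grundy value g to g ⊕ X where X is the current total.
Stack A: target g' = 0⊕0 = 0, but every legal move changes the Grundy value (mex property), so 0 moves.
Stack B: target g' = 1⊕0 = 1, but every legal move changes the Grundy value (mex property), so 0 moves.
Stack C: target g' = 1⊕0 = 1, but every legal move changes the Grundy value (mex property), so 0 moves.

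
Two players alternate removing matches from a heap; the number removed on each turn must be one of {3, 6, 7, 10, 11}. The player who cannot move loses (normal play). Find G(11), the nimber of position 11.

3

G(0) = 0
G(1) = mex{} = 0
G(2) = mex{} = 0
G(3) = mex{0} = 1
G(4) = mex{0} = 1
G(5) = mex{0} = 1
G(6) = mex{1,0} = 2
G(7) = mex{1,0,0} = 2
G(8) = mex{1,0,0} = 2
G(9) = mex{2,1,0} = 3
G(10) = mex{2,1,1,0} = 3
G(11) = mex{2,1,1,0,0} = 3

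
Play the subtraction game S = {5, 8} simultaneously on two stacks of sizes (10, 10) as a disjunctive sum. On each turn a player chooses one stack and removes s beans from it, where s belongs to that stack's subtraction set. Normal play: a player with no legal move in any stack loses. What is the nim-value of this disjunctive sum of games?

All stacks use S = {5, 8}:
G(0) = 0
G(1) = mex{} = 0
G(2) = mex{} = 0
G(3) = mex{} = 0
G(4) = mex{} = 0
G(5) = mex{0} = 1
G(6) = mex{0} = 1
G(7) = mex{0} = 1
G(8) = mex{0,0} = 1
G(9) = mex{0,0} = 1
G(10) = mex{1,0} = 2
Stack A: G(10) = 2.
Stack B: G(10) = 2.
Combined Grundy value = 2 ⊕ 2 = 0.

0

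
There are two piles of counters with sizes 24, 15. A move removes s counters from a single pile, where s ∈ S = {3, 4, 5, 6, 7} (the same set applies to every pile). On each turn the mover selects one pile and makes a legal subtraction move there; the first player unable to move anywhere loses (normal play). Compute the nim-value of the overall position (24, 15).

0

All piles use S = {3, 4, 5, 6, 7}:
n :  0  1  2  3  4  5  6  7  8  9 10 11 12 13 14 15 16 17 18 19 20 21 22 23 24
G :  0  0  0  1  1  1  2  2  2  3  0  0  0  1  1  1  2  2  2  3  0  0  0  1  1
Pile A: G(24) = 1.
Pile B: G(15) = 1.
Combined Grundy value = 1 ⊕ 1 = 0.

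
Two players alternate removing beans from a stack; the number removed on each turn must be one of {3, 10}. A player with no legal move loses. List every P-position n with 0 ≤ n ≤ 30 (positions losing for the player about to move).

n :  0  1  2  3  4  5  6  7  8  9 10 11 12 13 14 15 16 17 18 19 20 21 22 23 24 25 26 27 28 29 30
G :  0  0  0  1  1  1  0  0  0  1  1  1  2  0  0  0  1  1  1  0  0  0  1  1  1  2  0  0  0  1  1
P-positions are exactly the n with G(n) = 0.

0, 1, 2, 6, 7, 8, 13, 14, 15, 19, 20, 21, 26, 27, 28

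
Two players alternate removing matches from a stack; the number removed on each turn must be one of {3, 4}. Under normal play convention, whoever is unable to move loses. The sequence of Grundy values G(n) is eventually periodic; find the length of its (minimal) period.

7

G(0) = 0
G(1) = mex{} = 0
G(2) = mex{} = 0
G(3) = mex{0} = 1
G(4) = mex{0,0} = 1
G(5) = mex{0,0} = 1
G(6) = mex{1,0} = 2
G(7) = mex{1,1} = 0
G(8) = mex{1,1} = 0
G(9) = mex{2,1} = 0
G(10) = mex{0,2} = 1
G(11) = mex{0,0} = 1
G(12) = mex{0,0} = 1
G(13) = mex{1,0} = 2
G(14) = mex{1,1} = 0
G(15) = mex{1,1} = 0
G(n+7) = G(n) holds for n = 0,…,3 (a full window of length max(S) = 4), so the sequence is purely periodic with period 7.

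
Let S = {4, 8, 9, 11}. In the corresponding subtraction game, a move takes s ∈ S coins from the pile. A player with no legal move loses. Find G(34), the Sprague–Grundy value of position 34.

n :  0  1  2  3  4  5  6  7  8  9 10 11 12 13 14 15 16 17 18 19 20 21 22 23 24 25 26 27 28 29 30 31 32 33 34
G :  0  0  0  0  1  1  1  1  2  2  2  2  3  3  3  0  0  0  0  1  1  1  1  2  2  2  2  3  3  3  0  0  0  0  1

1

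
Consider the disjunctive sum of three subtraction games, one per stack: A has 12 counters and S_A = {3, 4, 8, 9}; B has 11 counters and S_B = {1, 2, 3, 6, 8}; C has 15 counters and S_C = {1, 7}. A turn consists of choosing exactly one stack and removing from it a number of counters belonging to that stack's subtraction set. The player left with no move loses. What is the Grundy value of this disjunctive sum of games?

3

Stack A, S = {3, 4, 8, 9}:
G(0) = 0
G(1) = mex{} = 0
G(2) = mex{} = 0
G(3) = mex{0} = 1
G(4) = mex{0,0} = 1
G(5) = mex{0,0} = 1
G(6) = mex{1,0} = 2
G(7) = mex{1,1} = 0
G(8) = mex{1,1,0} = 2
G(9) = mex{2,1,0,0} = 3
G(10) = mex{0,2,0,0} = 1
G(11) = mex{2,0,1,0} = 3
G(12) = mex{3,2,1,1} = 0
G_A(12) = 0.
Stack B, S = {1, 2, 3, 6, 8}:
n :  0  1  2  3  4  5  6  7  8  9 10 11
G :  0  1  2  3  0  1  2  3  4  0  1  2
G_B(11) = 2.
Stack C, S = {1, 7}:
G(0) = 0
G(1) = mex{0} = 1
G(2) = mex{1} = 0
G(3) = mex{0} = 1
G(4) = mex{1} = 0
G(5) = mex{0} = 1
G(6) = mex{1} = 0
G(7) = mex{0,0} = 1
G(8) = mex{1,1} = 0
G(9) = mex{0,0} = 1
G(10) = mex{1,1} = 0
G(11) = mex{0,0} = 1
G(12) = mex{1,1} = 0
G(13) = mex{0,0} = 1
G(14) = mex{1,1} = 0
G(15) = mex{0,0} = 1
G_C(15) = 1.
Combined Grundy value = 0 ⊕ 2 ⊕ 1 = 3.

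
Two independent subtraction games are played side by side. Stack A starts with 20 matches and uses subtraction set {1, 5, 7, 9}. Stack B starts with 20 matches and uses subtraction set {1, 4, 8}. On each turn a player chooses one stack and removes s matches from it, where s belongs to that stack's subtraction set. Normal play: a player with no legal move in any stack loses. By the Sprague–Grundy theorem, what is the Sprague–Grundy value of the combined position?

Stack A, S = {1, 5, 7, 9}:
G(0) = 0
G(1) = mex{0} = 1
G(2) = mex{1} = 0
G(3) = mex{0} = 1
G(4) = mex{1} = 0
G(5) = mex{0,0} = 1
G(6) = mex{1,1} = 0
G(7) = mex{0,0,0} = 1
G(8) = mex{1,1,1} = 0
G(9) = mex{0,0,0,0} = 1
G(10) = mex{1,1,1,1} = 0
G(11) = mex{0,0,0,0} = 1
G(12) = mex{1,1,1,1} = 0
G(13) = mex{0,0,0,0} = 1
G(14) = mex{1,1,1,1} = 0
G(15) = mex{0,0,0,0} = 1
G(16) = mex{1,1,1,1} = 0
G(17) = mex{0,0,0,0} = 1
G(18) = mex{1,1,1,1} = 0
G(19) = mex{0,0,0,0} = 1
G(20) = mex{1,1,1,1} = 0
G_A(20) = 0.
Stack B, S = {1, 4, 8}:
n :  0  1  2  3  4  5  6  7  8  9 10 11 12 13 14 15 16 17 18 19 20
G :  0  1  0  1  2  0  1  0  1  2  3  2  0  1  0  1  2  0  1  0  1
G_B(20) = 1.
Combined Grundy value = 0 ⊕ 1 = 1.

1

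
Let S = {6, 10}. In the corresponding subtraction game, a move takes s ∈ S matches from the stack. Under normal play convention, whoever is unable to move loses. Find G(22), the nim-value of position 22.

n :  0  1  2  3  4  5  6  7  8  9 10 11 12 13 14 15 16 17 18 19 20 21 22
G :  0  0  0  0  0  0  1  1  1  1  1  1  2  2  2  2  0  0  0  0  0  0  1

1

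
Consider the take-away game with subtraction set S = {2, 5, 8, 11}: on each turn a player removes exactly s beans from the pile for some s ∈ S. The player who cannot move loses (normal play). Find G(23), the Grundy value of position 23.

0

G(0) = 0
G(1) = mex{} = 0
G(2) = mex{0} = 1
G(3) = mex{0} = 1
G(4) = mex{1} = 0
G(5) = mex{1,0} = 2
G(6) = mex{0,0} = 1
G(7) = mex{2,1} = 0
G(8) = mex{1,1,0} = 2
G(9) = mex{0,0,0} = 1
G(10) = mex{2,2,1} = 0
G(11) = mex{1,1,1,0} = 2
G(12) = mex{0,0,0,0} = 1
G(13) = mex{2,2,2,1} = 0
G(14) = mex{1,1,1,1} = 0
G(15) = mex{0,0,0,0} = 1
G(16) = mex{0,2,2,2} = 1
G(17) = mex{1,1,1,1} = 0
G(18) = mex{1,0,0,0} = 2
G(19) = mex{0,0,2,2} = 1
G(20) = mex{2,1,1,1} = 0
G(21) = mex{1,1,0,0} = 2
G(22) = mex{0,0,0,2} = 1
G(23) = mex{2,2,1,1} = 0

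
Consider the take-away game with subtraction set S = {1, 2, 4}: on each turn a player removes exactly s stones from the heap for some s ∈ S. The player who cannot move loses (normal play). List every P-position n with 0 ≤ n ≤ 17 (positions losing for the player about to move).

0, 3, 6, 9, 12, 15

G(0) = 0
G(1) = mex{0} = 1
G(2) = mex{1,0} = 2
G(3) = mex{2,1} = 0
G(4) = mex{0,2,0} = 1
G(5) = mex{1,0,1} = 2
G(6) = mex{2,1,2} = 0
G(7) = mex{0,2,0} = 1
G(8) = mex{1,0,1} = 2
G(9) = mex{2,1,2} = 0
G(10) = mex{0,2,0} = 1
G(11) = mex{1,0,1} = 2
G(12) = mex{2,1,2} = 0
G(13) = mex{0,2,0} = 1
G(14) = mex{1,0,1} = 2
G(15) = mex{2,1,2} = 0
G(16) = mex{0,2,0} = 1
G(17) = mex{1,0,1} = 2
P-positions are exactly the n with G(n) = 0.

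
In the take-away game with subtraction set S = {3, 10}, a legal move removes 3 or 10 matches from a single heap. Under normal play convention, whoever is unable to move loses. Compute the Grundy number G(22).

1

n :  0  1  2  3  4  5  6  7  8  9 10 11 12 13 14 15 16 17 18 19 20 21 22
G :  0  0  0  1  1  1  0  0  0  1  1  1  2  0  0  0  1  1  1  0  0  0  1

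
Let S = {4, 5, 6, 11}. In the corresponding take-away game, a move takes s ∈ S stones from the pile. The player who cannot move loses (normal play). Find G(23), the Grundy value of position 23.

1

G(0) = 0
G(1) = mex{} = 0
G(2) = mex{} = 0
G(3) = mex{} = 0
G(4) = mex{0} = 1
G(5) = mex{0,0} = 1
G(6) = mex{0,0,0} = 1
G(7) = mex{0,0,0} = 1
G(8) = mex{1,0,0} = 2
G(9) = mex{1,1,0} = 2
G(10) = mex{1,1,1} = 0
G(11) = mex{1,1,1,0} = 2
G(12) = mex{2,1,1,0} = 3
G(13) = mex{2,2,1,0} = 3
G(14) = mex{0,2,2,0} = 1
G(15) = mex{2,0,2,1} = 3
G(16) = mex{3,2,0,1} = 4
G(17) = mex{3,3,2,1} = 0
G(18) = mex{1,3,3,1} = 0
G(19) = mex{3,1,3,2} = 0
G(20) = mex{4,3,1,2} = 0
G(21) = mex{0,4,3,0} = 1
G(22) = mex{0,0,4,2} = 1
G(23) = mex{0,0,0,3} = 1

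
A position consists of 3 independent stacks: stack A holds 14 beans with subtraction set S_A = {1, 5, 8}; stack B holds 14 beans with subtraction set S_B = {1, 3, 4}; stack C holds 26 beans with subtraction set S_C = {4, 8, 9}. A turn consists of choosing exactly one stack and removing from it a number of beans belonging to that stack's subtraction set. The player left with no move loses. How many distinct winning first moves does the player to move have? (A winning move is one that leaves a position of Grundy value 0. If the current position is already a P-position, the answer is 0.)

Stack A, S = {1, 5, 8}:
n :  0  1  2  3  4  5  6  7  8  9 10 11 12 13 14
G :  0  1  0  1  0  1  0  1  2  3  2  3  2  0  1
G_A(14) = 1.
Stack B, S = {1, 3, 4}:
n :  0  1  2  3  4  5  6  7  8  9 10 11 12 13 14
G :  0  1  0  1  2  3  2  0  1  0  1  2  3  2  0
G_B(14) = 0.
Stack C, S = {4, 8, 9}:
n :  0  1  2  3  4  5  6  7  8  9 10 11 12 13 14 15 16 17 18 19 20 21 22 23 24 25 26
G :  0  0  0  0  1  1  1  1  2  2  2  2  3  0  0  0  0  1  1  1  1  2  2  2  2  3  0
G_C(26) = 0.
Combined Grundy value = 1 ⊕ 0 ⊕ 0 = 1.
A winning move leaves total XOR = 0, i.e. changes one component's Grundy value g to g ⊕ X where X is the current total.
Stack A: need g' = 1⊕1 = 0. Options: 14−1→G=0, 14−5→G=3, 14−8→G=0. Hits: 2.
Stack B: need g' = 0⊕1 = 1. Options: 14−1→G=2, 14−3→G=2, 14−4→G=1. Hits: 1.
Stack C: need g' = 0⊕1 = 1. Options: 26−4→G=2, 26−8→G=1, 26−9→G=1. Hits: 2.

5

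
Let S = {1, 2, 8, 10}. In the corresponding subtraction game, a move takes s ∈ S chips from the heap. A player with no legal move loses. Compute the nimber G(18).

0

G(0) = 0
G(1) = mex{0} = 1
G(2) = mex{1,0} = 2
G(3) = mex{2,1} = 0
G(4) = mex{0,2} = 1
G(5) = mex{1,0} = 2
G(6) = mex{2,1} = 0
G(7) = mex{0,2} = 1
G(8) = mex{1,0,0} = 2
G(9) = mex{2,1,1} = 0
G(10) = mex{0,2,2,0} = 1
G(11) = mex{1,0,0,1} = 2
G(12) = mex{2,1,1,2} = 0
G(13) = mex{0,2,2,0} = 1
G(14) = mex{1,0,0,1} = 2
G(15) = mex{2,1,1,2} = 0
G(16) = mex{0,2,2,0} = 1
G(17) = mex{1,0,0,1} = 2
G(18) = mex{2,1,1,2} = 0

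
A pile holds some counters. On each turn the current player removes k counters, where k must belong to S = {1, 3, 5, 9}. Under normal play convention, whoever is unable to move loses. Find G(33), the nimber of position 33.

1

G(0) = 0
G(1) = mex{0} = 1
G(2) = mex{1} = 0
G(3) = mex{0,0} = 1
G(4) = mex{1,1} = 0
G(5) = mex{0,0,0} = 1
G(6) = mex{1,1,1} = 0
G(7) = mex{0,0,0} = 1
G(8) = mex{1,1,1} = 0
G(9) = mex{0,0,0,0} = 1
G(10) = mex{1,1,1,1} = 0
G(11) = mex{0,0,0,0} = 1
G(12) = mex{1,1,1,1} = 0
G(13) = mex{0,0,0,0} = 1
G(14) = mex{1,1,1,1} = 0
G(15) = mex{0,0,0,0} = 1
G(16) = mex{1,1,1,1} = 0
G(17) = mex{0,0,0,0} = 1
G(18) = mex{1,1,1,1} = 0
G(19) = mex{0,0,0,0} = 1
G(20) = mex{1,1,1,1} = 0
G(21) = mex{0,0,0,0} = 1
G(22) = mex{1,1,1,1} = 0
G(23) = mex{0,0,0,0} = 1
G(24) = mex{1,1,1,1} = 0
G(25) = mex{0,0,0,0} = 1
G(26) = mex{1,1,1,1} = 0
G(27) = mex{0,0,0,0} = 1
G(28) = mex{1,1,1,1} = 0
G(29) = mex{0,0,0,0} = 1
G(30) = mex{1,1,1,1} = 0
G(31) = mex{0,0,0,0} = 1
G(32) = mex{1,1,1,1} = 0
G(33) = mex{0,0,0,0} = 1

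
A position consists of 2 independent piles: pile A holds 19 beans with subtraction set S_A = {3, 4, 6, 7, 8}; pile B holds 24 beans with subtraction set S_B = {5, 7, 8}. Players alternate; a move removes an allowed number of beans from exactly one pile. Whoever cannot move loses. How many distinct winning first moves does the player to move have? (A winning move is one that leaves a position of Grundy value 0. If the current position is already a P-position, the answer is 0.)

Pile A, S = {3, 4, 6, 7, 8}:
G(0) = 0
G(1) = mex{} = 0
G(2) = mex{} = 0
G(3) = mex{0} = 1
G(4) = mex{0,0} = 1
G(5) = mex{0,0} = 1
G(6) = mex{1,0,0} = 2
G(7) = mex{1,1,0,0} = 2
G(8) = mex{1,1,0,0,0} = 2
G(9) = mex{2,1,1,0,0} = 3
G(10) = mex{2,2,1,1,0} = 3
G(11) = mex{2,2,1,1,1} = 0
G(12) = mex{3,2,2,1,1} = 0
G(13) = mex{3,3,2,2,1} = 0
G(14) = mex{0,3,2,2,2} = 1
G(15) = mex{0,0,3,2,2} = 1
G(16) = mex{0,0,3,3,2} = 1
G(17) = mex{1,0,0,3,3} = 2
G(18) = mex{1,1,0,0,3} = 2
G(19) = mex{1,1,0,0,0} = 2
G_A(19) = 2.
Pile B, S = {5, 7, 8}:
G(0) = 0
G(1) = mex{} = 0
G(2) = mex{} = 0
G(3) = mex{} = 0
G(4) = mex{} = 0
G(5) = mex{0} = 1
G(6) = mex{0} = 1
G(7) = mex{0,0} = 1
G(8) = mex{0,0,0} = 1
G(9) = mex{0,0,0} = 1
G(10) = mex{1,0,0} = 2
G(11) = mex{1,0,0} = 2
G(12) = mex{1,1,0} = 2
G(13) = mex{1,1,1} = 0
G(14) = mex{1,1,1} = 0
G(15) = mex{2,1,1} = 0
G(16) = mex{2,1,1} = 0
G(17) = mex{2,2,1} = 0
G(18) = mex{0,2,2} = 1
G(19) = mex{0,2,2} = 1
G(20) = mex{0,0,2} = 1
G(21) = mex{0,0,0} = 1
G(22) = mex{0,0,0} = 1
G(23) = mex{1,0,0} = 2
G(24) = mex{1,0,0} = 2
G_B(24) = 2.
Combined Grundy value = 2 ⊕ 2 = 0.
A winning move leaves total XOR = 0, i.e. changes one component's Grundy value g to g ⊕ X where X is the current total.
Pile A: target g' = 2⊕0 = 2, but every legal move changes the Grundy value (mex property), so 0 moves.
Pile B: target g' = 2⊕0 = 2, but every legal move changes the Grundy value (mex property), so 0 moves.

0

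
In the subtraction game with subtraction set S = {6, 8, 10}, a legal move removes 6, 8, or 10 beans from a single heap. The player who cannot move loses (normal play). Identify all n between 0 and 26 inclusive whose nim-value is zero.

0, 1, 2, 3, 4, 5, 16, 17, 18, 19, 20, 21

G(0) = 0
G(1) = mex{} = 0
G(2) = mex{} = 0
G(3) = mex{} = 0
G(4) = mex{} = 0
G(5) = mex{} = 0
G(6) = mex{0} = 1
G(7) = mex{0} = 1
G(8) = mex{0,0} = 1
G(9) = mex{0,0} = 1
G(10) = mex{0,0,0} = 1
G(11) = mex{0,0,0} = 1
G(12) = mex{1,0,0} = 2
G(13) = mex{1,0,0} = 2
G(14) = mex{1,1,0} = 2
G(15) = mex{1,1,0} = 2
G(16) = mex{1,1,1} = 0
G(17) = mex{1,1,1} = 0
G(18) = mex{2,1,1} = 0
G(19) = mex{2,1,1} = 0
G(20) = mex{2,2,1} = 0
G(21) = mex{2,2,1} = 0
G(22) = mex{0,2,2} = 1
G(23) = mex{0,2,2} = 1
G(24) = mex{0,0,2} = 1
G(25) = mex{0,0,2} = 1
G(26) = mex{0,0,0} = 1
P-positions are exactly the n with G(n) = 0.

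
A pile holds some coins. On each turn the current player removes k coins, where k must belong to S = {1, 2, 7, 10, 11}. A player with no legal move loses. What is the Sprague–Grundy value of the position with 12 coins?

0

n :  0  1  2  3  4  5  6  7  8  9 10 11 12
G :  0  1  2  0  1  2  0  1  2  0  1  2  0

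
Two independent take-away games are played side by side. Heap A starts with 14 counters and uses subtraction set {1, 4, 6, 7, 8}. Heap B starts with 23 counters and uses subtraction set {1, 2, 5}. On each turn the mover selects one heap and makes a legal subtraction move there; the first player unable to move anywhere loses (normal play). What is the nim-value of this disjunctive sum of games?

Heap A, S = {1, 4, 6, 7, 8}:
n :  0  1  2  3  4  5  6  7  8  9 10 11 12 13 14
G :  0  1  0  1  2  0  1  2  3  2  3  4  5  3  0
G_A(14) = 0.
Heap B, S = {1, 2, 5}:
G(0) = 0
G(1) = mex{0} = 1
G(2) = mex{1,0} = 2
G(3) = mex{2,1} = 0
G(4) = mex{0,2} = 1
G(5) = mex{1,0,0} = 2
G(6) = mex{2,1,1} = 0
G(7) = mex{0,2,2} = 1
G(8) = mex{1,0,0} = 2
G(9) = mex{2,1,1} = 0
G(10) = mex{0,2,2} = 1
G(11) = mex{1,0,0} = 2
G(12) = mex{2,1,1} = 0
G(13) = mex{0,2,2} = 1
G(14) = mex{1,0,0} = 2
G(15) = mex{2,1,1} = 0
G(16) = mex{0,2,2} = 1
G(17) = mex{1,0,0} = 2
G(18) = mex{2,1,1} = 0
G(19) = mex{0,2,2} = 1
G(20) = mex{1,0,0} = 2
G(21) = mex{2,1,1} = 0
G(22) = mex{0,2,2} = 1
G(23) = mex{1,0,0} = 2
G_B(23) = 2.
Combined Grundy value = 0 ⊕ 2 = 2.

2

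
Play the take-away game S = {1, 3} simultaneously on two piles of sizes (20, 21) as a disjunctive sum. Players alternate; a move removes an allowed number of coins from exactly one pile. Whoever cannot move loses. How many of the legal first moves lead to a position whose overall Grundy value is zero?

All piles use S = {1, 3}:
G(0) = 0
G(1) = mex{0} = 1
G(2) = mex{1} = 0
G(3) = mex{0,0} = 1
G(4) = mex{1,1} = 0
G(5) = mex{0,0} = 1
G(6) = mex{1,1} = 0
G(7) = mex{0,0} = 1
G(8) = mex{1,1} = 0
G(9) = mex{0,0} = 1
G(10) = mex{1,1} = 0
G(11) = mex{0,0} = 1
G(12) = mex{1,1} = 0
G(13) = mex{0,0} = 1
G(14) = mex{1,1} = 0
G(15) = mex{0,0} = 1
G(16) = mex{1,1} = 0
G(17) = mex{0,0} = 1
G(18) = mex{1,1} = 0
G(19) = mex{0,0} = 1
G(20) = mex{1,1} = 0
G(21) = mex{0,0} = 1
Pile A: G(20) = 0.
Pile B: G(21) = 1.
Combined Grundy value = 0 ⊕ 1 = 1.
A winning move leaves total XOR = 0, i.e. changes one component's Grundy value g to g ⊕ X where X is the current total.
Pile A: need g' = 0⊕1 = 1. Options: 20−1→G=1, 20−3→G=1. Hits: 2.
Pile B: need g' = 1⊕1 = 0. Options: 21−1→G=0, 21−3→G=0. Hits: 2.

4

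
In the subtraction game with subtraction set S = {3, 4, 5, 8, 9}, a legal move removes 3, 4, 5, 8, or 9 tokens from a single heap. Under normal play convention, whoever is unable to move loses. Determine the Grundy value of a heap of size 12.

0

G(0) = 0
G(1) = mex{} = 0
G(2) = mex{} = 0
G(3) = mex{0} = 1
G(4) = mex{0,0} = 1
G(5) = mex{0,0,0} = 1
G(6) = mex{1,0,0} = 2
G(7) = mex{1,1,0} = 2
G(8) = mex{1,1,1,0} = 2
G(9) = mex{2,1,1,0,0} = 3
G(10) = mex{2,2,1,0,0} = 3
G(11) = mex{2,2,2,1,0} = 3
G(12) = mex{3,2,2,1,1} = 0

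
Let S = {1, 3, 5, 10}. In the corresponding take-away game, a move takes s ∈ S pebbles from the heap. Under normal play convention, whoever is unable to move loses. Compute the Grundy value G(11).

3

G(0) = 0
G(1) = mex{0} = 1
G(2) = mex{1} = 0
G(3) = mex{0,0} = 1
G(4) = mex{1,1} = 0
G(5) = mex{0,0,0} = 1
G(6) = mex{1,1,1} = 0
G(7) = mex{0,0,0} = 1
G(8) = mex{1,1,1} = 0
G(9) = mex{0,0,0} = 1
G(10) = mex{1,1,1,0} = 2
G(11) = mex{2,0,0,1} = 3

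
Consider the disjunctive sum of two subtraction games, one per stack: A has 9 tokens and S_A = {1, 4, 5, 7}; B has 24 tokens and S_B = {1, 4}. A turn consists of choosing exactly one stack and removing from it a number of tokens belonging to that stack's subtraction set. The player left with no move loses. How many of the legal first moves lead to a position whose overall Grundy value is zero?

Stack A, S = {1, 4, 5, 7}:
G(0) = 0
G(1) = mex{0} = 1
G(2) = mex{1} = 0
G(3) = mex{0} = 1
G(4) = mex{1,0} = 2
G(5) = mex{2,1,0} = 3
G(6) = mex{3,0,1} = 2
G(7) = mex{2,1,0,0} = 3
G(8) = mex{3,2,1,1} = 0
G(9) = mex{0,3,2,0} = 1
G_A(9) = 1.
Stack B, S = {1, 4}:
G(0) = 0
G(1) = mex{0} = 1
G(2) = mex{1} = 0
G(3) = mex{0} = 1
G(4) = mex{1,0} = 2
G(5) = mex{2,1} = 0
G(6) = mex{0,0} = 1
G(7) = mex{1,1} = 0
G(8) = mex{0,2} = 1
G(9) = mex{1,0} = 2
G(10) = mex{2,1} = 0
G(11) = mex{0,0} = 1
G(12) = mex{1,1} = 0
G(13) = mex{0,2} = 1
G(14) = mex{1,0} = 2
G(15) = mex{2,1} = 0
G(16) = mex{0,0} = 1
G(17) = mex{1,1} = 0
G(18) = mex{0,2} = 1
G(19) = mex{1,0} = 2
G(20) = mex{2,1} = 0
G(21) = mex{0,0} = 1
G(22) = mex{1,1} = 0
G(23) = mex{0,2} = 1
G(24) = mex{1,0} = 2
G_B(24) = 2.
Combined Grundy value = 1 ⊕ 2 = 3.
A winning move leaves total XOR = 0, i.e. changes one component's Grundy value g to g ⊕ X where X is the current total.
Stack A: need g' = 1⊕3 = 2. Options: 9−1→G=0, 9−4→G=3, 9−5→G=2, 9−7→G=0. Hits: 1.
Stack B: need g' = 2⊕3 = 1. Options: 24−1→G=1, 24−4→G=0. Hits: 1.

2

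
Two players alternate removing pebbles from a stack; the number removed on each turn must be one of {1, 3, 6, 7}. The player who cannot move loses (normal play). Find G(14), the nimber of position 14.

0

G(0) = 0
G(1) = mex{0} = 1
G(2) = mex{1} = 0
G(3) = mex{0,0} = 1
G(4) = mex{1,1} = 0
G(5) = mex{0,0} = 1
G(6) = mex{1,1,0} = 2
G(7) = mex{2,0,1,0} = 3
G(8) = mex{3,1,0,1} = 2
G(9) = mex{2,2,1,0} = 3
G(10) = mex{3,3,0,1} = 2
G(11) = mex{2,2,1,0} = 3
G(12) = mex{3,3,2,1} = 0
G(13) = mex{0,2,3,2} = 1
G(14) = mex{1,3,2,3} = 0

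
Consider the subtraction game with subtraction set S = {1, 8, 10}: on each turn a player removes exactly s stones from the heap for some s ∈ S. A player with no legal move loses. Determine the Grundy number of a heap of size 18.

0

n :  0  1  2  3  4  5  6  7  8  9 10 11 12 13 14 15 16 17 18
G :  0  1  0  1  0  1  0  1  2  0  1  0  1  0  1  0  1  2  0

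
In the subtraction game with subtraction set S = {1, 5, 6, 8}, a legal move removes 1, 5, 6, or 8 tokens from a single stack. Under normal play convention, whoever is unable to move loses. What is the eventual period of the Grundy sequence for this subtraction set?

n :  0  1  2  3  4  5  6  7  8  9 10 11 12 13 14 15 16 17 18 19 20 21 22 23
G :  0  1  0  1  0  1  2  3  2  3  2  0  1  0  1  0  1  2  3  2  3  2  0  1
G(n+11) = G(n) holds for n = 0,…,7 (a full window of length max(S) = 8), so the sequence is purely periodic with period 11.

11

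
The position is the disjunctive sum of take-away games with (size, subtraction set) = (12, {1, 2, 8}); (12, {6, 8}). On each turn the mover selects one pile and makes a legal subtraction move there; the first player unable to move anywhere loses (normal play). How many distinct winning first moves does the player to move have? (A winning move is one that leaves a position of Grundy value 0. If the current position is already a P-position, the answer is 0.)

2

Pile A, S = {1, 2, 8}:
n :  0  1  2  3  4  5  6  7  8  9 10 11 12
G :  0  1  2  0  1  2  0  1  2  0  1  2  0
G_A(12) = 0.
Pile B, S = {6, 8}:
G(0) = 0
G(1) = mex{} = 0
G(2) = mex{} = 0
G(3) = mex{} = 0
G(4) = mex{} = 0
G(5) = mex{} = 0
G(6) = mex{0} = 1
G(7) = mex{0} = 1
G(8) = mex{0,0} = 1
G(9) = mex{0,0} = 1
G(10) = mex{0,0} = 1
G(11) = mex{0,0} = 1
G(12) = mex{1,0} = 2
G_B(12) = 2.
Combined Grundy value = 0 ⊕ 2 = 2.
A winning move leaves total XOR = 0, i.e. changes one component's Grundy value g to g ⊕ X where X is the current total.
Pile A: need g' = 0⊕2 = 2. Options: 12−1→G=2, 12−2→G=1, 12−8→G=1. Hits: 1.
Pile B: need g' = 2⊕2 = 0. Options: 12−6→G=1, 12−8→G=0. Hits: 1.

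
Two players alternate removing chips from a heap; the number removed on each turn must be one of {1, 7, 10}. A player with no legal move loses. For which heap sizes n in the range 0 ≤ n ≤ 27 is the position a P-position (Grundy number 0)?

G(0) = 0
G(1) = mex{0} = 1
G(2) = mex{1} = 0
G(3) = mex{0} = 1
G(4) = mex{1} = 0
G(5) = mex{0} = 1
G(6) = mex{1} = 0
G(7) = mex{0,0} = 1
G(8) = mex{1,1} = 0
G(9) = mex{0,0} = 1
G(10) = mex{1,1,0} = 2
G(11) = mex{2,0,1} = 3
G(12) = mex{3,1,0} = 2
G(13) = mex{2,0,1} = 3
G(14) = mex{3,1,0} = 2
G(15) = mex{2,0,1} = 3
G(16) = mex{3,1,0} = 2
G(17) = mex{2,2,1} = 0
G(18) = mex{0,3,0} = 1
G(19) = mex{1,2,1} = 0
G(20) = mex{0,3,2} = 1
G(21) = mex{1,2,3} = 0
G(22) = mex{0,3,2} = 1
G(23) = mex{1,2,3} = 0
G(24) = mex{0,0,2} = 1
G(25) = mex{1,1,3} = 0
G(26) = mex{0,0,2} = 1
G(27) = mex{1,1,0} = 2
P-positions are exactly the n with G(n) = 0.

0, 2, 4, 6, 8, 17, 19, 21, 23, 25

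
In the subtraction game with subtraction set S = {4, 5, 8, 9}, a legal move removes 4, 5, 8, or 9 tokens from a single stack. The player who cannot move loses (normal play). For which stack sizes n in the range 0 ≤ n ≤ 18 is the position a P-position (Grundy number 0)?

0, 1, 2, 3, 13, 14, 15, 16

G(0) = 0
G(1) = mex{} = 0
G(2) = mex{} = 0
G(3) = mex{} = 0
G(4) = mex{0} = 1
G(5) = mex{0,0} = 1
G(6) = mex{0,0} = 1
G(7) = mex{0,0} = 1
G(8) = mex{1,0,0} = 2
G(9) = mex{1,1,0,0} = 2
G(10) = mex{1,1,0,0} = 2
G(11) = mex{1,1,0,0} = 2
G(12) = mex{2,1,1,0} = 3
G(13) = mex{2,2,1,1} = 0
G(14) = mex{2,2,1,1} = 0
G(15) = mex{2,2,1,1} = 0
G(16) = mex{3,2,2,1} = 0
G(17) = mex{0,3,2,2} = 1
G(18) = mex{0,0,2,2} = 1
P-positions are exactly the n with G(n) = 0.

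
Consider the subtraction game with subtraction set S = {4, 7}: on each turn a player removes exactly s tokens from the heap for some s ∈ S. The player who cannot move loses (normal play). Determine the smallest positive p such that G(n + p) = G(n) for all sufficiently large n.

11

G(0) = 0
G(1) = mex{} = 0
G(2) = mex{} = 0
G(3) = mex{} = 0
G(4) = mex{0} = 1
G(5) = mex{0} = 1
G(6) = mex{0} = 1
G(7) = mex{0,0} = 1
G(8) = mex{1,0} = 2
G(9) = mex{1,0} = 2
G(10) = mex{1,0} = 2
G(11) = mex{1,1} = 0
G(12) = mex{2,1} = 0
G(13) = mex{2,1} = 0
G(14) = mex{2,1} = 0
G(15) = mex{0,2} = 1
G(16) = mex{0,2} = 1
G(17) = mex{0,2} = 1
G(18) = mex{0,0} = 1
G(19) = mex{1,0} = 2
G(20) = mex{1,0} = 2
G(21) = mex{1,0} = 2
G(22) = mex{1,1} = 0
G(23) = mex{2,1} = 0
G(n+11) = G(n) holds for n = 0,…,6 (a full window of length max(S) = 7), so the sequence is purely periodic with period 11.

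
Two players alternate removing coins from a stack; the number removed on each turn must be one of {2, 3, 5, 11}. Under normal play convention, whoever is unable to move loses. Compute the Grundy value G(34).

G(0) = 0
G(1) = mex{} = 0
G(2) = mex{0} = 1
G(3) = mex{0,0} = 1
G(4) = mex{1,0} = 2
G(5) = mex{1,1,0} = 2
G(6) = mex{2,1,0} = 3
G(7) = mex{2,2,1} = 0
G(8) = mex{3,2,1} = 0
G(9) = mex{0,3,2} = 1
G(10) = mex{0,0,2} = 1
G(11) = mex{1,0,3,0} = 2
G(12) = mex{1,1,0,0} = 2
G(13) = mex{2,1,0,1} = 3
G(14) = mex{2,2,1,1} = 0
G(15) = mex{3,2,1,2} = 0
G(16) = mex{0,3,2,2} = 1
G(17) = mex{0,0,2,3} = 1
G(18) = mex{1,0,3,0} = 2
G(19) = mex{1,1,0,0} = 2
G(20) = mex{2,1,0,1} = 3
G(21) = mex{2,2,1,1} = 0
G(22) = mex{3,2,1,2} = 0
G(23) = mex{0,3,2,2} = 1
G(24) = mex{0,0,2,3} = 1
G(25) = mex{1,0,3,0} = 2
G(26) = mex{1,1,0,0} = 2
G(27) = mex{2,1,0,1} = 3
G(28) = mex{2,2,1,1} = 0
G(29) = mex{3,2,1,2} = 0
G(30) = mex{0,3,2,2} = 1
G(31) = mex{0,0,2,3} = 1
G(32) = mex{1,0,3,0} = 2
G(33) = mex{1,1,0,0} = 2
G(34) = mex{2,1,0,1} = 3

3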